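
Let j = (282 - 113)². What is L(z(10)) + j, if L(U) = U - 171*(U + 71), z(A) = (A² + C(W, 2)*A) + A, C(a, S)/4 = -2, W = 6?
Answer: 11320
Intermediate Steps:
C(a, S) = -8 (C(a, S) = 4*(-2) = -8)
z(A) = A² - 7*A (z(A) = (A² - 8*A) + A = A² - 7*A)
L(U) = -12141 - 170*U (L(U) = U - 171*(71 + U) = U + (-12141 - 171*U) = -12141 - 170*U)
j = 28561 (j = 169² = 28561)
L(z(10)) + j = (-12141 - 1700*(-7 + 10)) + 28561 = (-12141 - 1700*3) + 28561 = (-12141 - 170*30) + 28561 = (-12141 - 5100) + 28561 = -17241 + 28561 = 11320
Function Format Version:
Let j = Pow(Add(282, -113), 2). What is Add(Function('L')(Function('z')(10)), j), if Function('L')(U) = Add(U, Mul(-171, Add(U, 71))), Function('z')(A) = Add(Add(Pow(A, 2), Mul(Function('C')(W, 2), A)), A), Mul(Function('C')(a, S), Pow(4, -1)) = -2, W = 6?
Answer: 11320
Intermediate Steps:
Function('C')(a, S) = -8 (Function('C')(a, S) = Mul(4, -2) = -8)
Function('z')(A) = Add(Pow(A, 2), Mul(-7, A)) (Function('z')(A) = Add(Add(Pow(A, 2), Mul(-8, A)), A) = Add(Pow(A, 2), Mul(-7, A)))
Function('L')(U) = Add(-12141, Mul(-170, U)) (Function('L')(U) = Add(U, Mul(-171, Add(71, U))) = Add(U, Add(-12141, Mul(-171, U))) = Add(-12141, Mul(-170, U)))
j = 28561 (j = Pow(169, 2) = 28561)
Add(Function('L')(Function('z')(10)), j) = Add(Add(-12141, Mul(-170, Mul(10, Add(-7, 10)))), 28561) = Add(Add(-12141, Mul(-170, Mul(10, 3))), 28561) = Add(Add(-12141, Mul(-170, 30)), 28561) = Add(Add(-12141, -5100), 28561) = Add(-17241, 28561) = 11320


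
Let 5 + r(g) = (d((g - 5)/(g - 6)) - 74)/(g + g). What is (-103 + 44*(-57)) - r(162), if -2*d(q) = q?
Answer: -263412083/101088 ≈ -2605.8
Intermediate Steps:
d(q) = -q/2
r(g) = -5 + (-74 - (-5 + g)/(2*(-6 + g)))/(2*g) (r(g) = -5 + (-(g - 5)/(2*(g - 6)) - 74)/(g + g) = -5 + (-(-5 + g)/(2*(-6 + g)) - 74)/((2*g)) = -5 + (-(-5 + g)/(2*(-6 + g)) - 74)*(1/(2*g)) = -5 + (-74 - (-5 + g)/(2*(-6 + g)))*(1/(2*g)) = -5 + (-74 - (-5 + g)/(2*(-6 + g)))/(2*g))
(-103 + 44*(-57)) - r(162) = (-103 + 44*(-57)) - (893 - 29*162 - 20*162²)/(4*162*(-6 + 162)) = (-103 - 2508) - (893 - 4698 - 20*26244)/(4*162*156) = -2611 - (893 - 4698 - 524880)/(4*162*156) = -2611 - (-528685)/(4*162*156) = -2611 - 1*(-528685/101088) = -2611 + 528685/101088 = -263412083/101088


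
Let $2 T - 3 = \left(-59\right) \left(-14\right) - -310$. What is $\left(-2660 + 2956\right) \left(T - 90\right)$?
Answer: $141932$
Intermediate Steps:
$T = \frac{1139}{2}$ ($T = \frac{3}{2} + \frac{\left(-59\right) \left(-14\right) - -310}{2} = \frac{3}{2} + \frac{826 + 310}{2} = \frac{3}{2} + \frac{1}{2} \cdot 1136 = \frac{3}{2} + 568 = \frac{1139}{2} \approx 569.5$)
$\left(-2660 + 2956\right) \left(T - 90\right) = \left(-2660 + 2956\right) \left(\frac{1139}{2} - 90\right) = 296 \cdot \frac{959}{2} = 141932$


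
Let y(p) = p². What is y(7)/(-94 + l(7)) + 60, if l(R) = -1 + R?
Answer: 5231/88 ≈ 59.443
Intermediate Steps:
y(7)/(-94 + l(7)) + 60 = 7²/(-94 + (-1 + 7)) + 60 = 49/(-94 + 6) + 60 = 49/(-88) + 60 = -1/88*49 + 60 = -49/88 + 60 = 5231/88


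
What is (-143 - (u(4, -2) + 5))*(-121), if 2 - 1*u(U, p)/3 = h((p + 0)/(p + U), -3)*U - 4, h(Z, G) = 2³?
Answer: 8470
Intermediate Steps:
h(Z, G) = 8
u(U, p) = 18 - 24*U (u(U, p) = 6 - 3*(8*U - 4) = 6 - 3*(-4 + 8*U) = 6 + (12 - 24*U) = 18 - 24*U)
(-143 - (u(4, -2) + 5))*(-121) = (-143 - ((18 - 24*4) + 5))*(-121) = (-143 - ((18 - 96) + 5))*(-121) = (-143 - (-78 + 5))*(-121) = (-143 - 1*(-73))*(-121) = (-143 + 73)*(-121) = -70*(-121) = 8470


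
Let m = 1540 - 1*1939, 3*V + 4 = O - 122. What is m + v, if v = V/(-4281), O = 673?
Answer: -5124904/12843 ≈ -399.04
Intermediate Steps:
V = 547/3 (V = -4/3 + (673 - 122)/3 = -4/3 + (⅓)*551 = -4/3 + 551/3 = 547/3 ≈ 182.33)
m = -399 (m = 1540 - 1939 = -399)
v = -547/12843 (v = (547/3)/(-4281) = (547/3)*(-1/4281) = -547/12843 ≈ -0.042591)
m + v = -399 - 547/12843 = -5124904/12843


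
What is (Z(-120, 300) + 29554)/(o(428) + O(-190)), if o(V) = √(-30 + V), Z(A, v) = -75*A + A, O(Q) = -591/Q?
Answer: -4315753860/14018519 + 1387467400*√398/14018519 ≈ 1666.7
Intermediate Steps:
Z(A, v) = -74*A
(Z(-120, 300) + 29554)/(o(428) + O(-190)) = (-74*(-120) + 29554)/(√(-30 + 428) - 591/(-190)) = (8880 + 29554)/(√398 - 591*(-1/190)) = 38434/(√398 + 591/190) = 38434/(591/190 + √398)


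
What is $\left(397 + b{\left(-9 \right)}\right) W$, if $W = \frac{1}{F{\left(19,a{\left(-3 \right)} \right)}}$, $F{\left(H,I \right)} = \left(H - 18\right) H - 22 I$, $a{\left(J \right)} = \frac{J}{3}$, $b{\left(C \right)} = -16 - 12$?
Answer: $9$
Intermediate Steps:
$b{\left(C \right)} = -28$
$a{\left(J \right)} = \frac{J}{3}$ ($a{\left(J \right)} = J \frac{1}{3} = \frac{J}{3}$)
$F{\left(H,I \right)} = - 22 I + H \left(-18 + H\right)$ ($F{\left(H,I \right)} = \left(H - 18\right) H - 22 I = \left(-18 + H\right) H - 22 I = H \left(-18 + H\right) - 22 I = - 22 I + H \left(-18 + H\right)$)
$W = \frac{1}{41}$ ($W = \frac{1}{19^{2} - 22 \cdot \frac{1}{3} \left(-3\right) - 342} = \frac{1}{361 - -22 - 342} = \frac{1}{361 + 22 - 342} = \frac{1}{41} \approx 0.02439$)
$\left(397 + b{\left(-9 \right)}\right) W = \left(397 - 28\right) \frac{1}{41} = 369 \cdot \frac{1}{41} = 9$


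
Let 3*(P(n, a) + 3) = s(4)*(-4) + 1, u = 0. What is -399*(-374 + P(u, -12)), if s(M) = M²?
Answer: 158802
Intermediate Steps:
P(n, a) = -24 (P(n, a) = -3 + (4²*(-4) + 1)/3 = -3 + (16*(-4) + 1)/3 = -3 + (-64 + 1)/3 = -3 + (⅓)*(-63) = -3 - 21 = -24)
-399*(-374 + P(u, -12)) = -399*(-374 - 24) = -399*(-398) = 158802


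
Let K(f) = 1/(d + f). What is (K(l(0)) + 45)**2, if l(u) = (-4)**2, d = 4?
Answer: 811801/400 ≈ 2029.5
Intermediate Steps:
l(u) = 16
K(f) = 1/(4 + f)
(K(l(0)) + 45)**2 = (1/(4 + 16) + 45)**2 = (1/20 + 45)**2 = (901/20)**2 = 811801/400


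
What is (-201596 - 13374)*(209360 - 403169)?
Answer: 41663120730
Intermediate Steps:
(-201596 - 13374)*(209360 - 403169) = -214970*(-193809) = 41663120730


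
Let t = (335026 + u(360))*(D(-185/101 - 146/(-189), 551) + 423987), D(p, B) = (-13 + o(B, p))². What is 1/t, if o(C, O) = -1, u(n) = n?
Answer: 1/142265039638 ≈ 7.0291e-12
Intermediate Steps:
D(p, B) = 196 (D(p, B) = (-13 - 1)² = (-14)² = 196)
t = 142265039638 (t = (335026 + 360)*(196 + 423987) = 335386*424183 = 142265039638)
1/t = 1/142265039638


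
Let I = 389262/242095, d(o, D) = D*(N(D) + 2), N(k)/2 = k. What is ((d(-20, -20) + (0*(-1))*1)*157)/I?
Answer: 14443387700/194631 ≈ 74209.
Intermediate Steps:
N(k) = 2*k
d(o, D) = D*(2 + 2*D) (d(o, D) = D*(2*D + 2) = D*(2 + 2*D))
I = 389262/242095 (I = 389262*(1/242095) = 389262/242095 ≈ 1.6079)
((d(-20, -20) + (0*(-1))*1)*157)/I = ((2*(-20)*(1 - 20) + (0*(-1))*1)*157)/(389262/242095) = ((2*(-20)*(-19) + 0*1)*157)*(242095/389262) = ((760 + 0)*157)*(242095/389262) = (760*157)*(242095/389262) = 119320*(242095/389262) = 14443387700/194631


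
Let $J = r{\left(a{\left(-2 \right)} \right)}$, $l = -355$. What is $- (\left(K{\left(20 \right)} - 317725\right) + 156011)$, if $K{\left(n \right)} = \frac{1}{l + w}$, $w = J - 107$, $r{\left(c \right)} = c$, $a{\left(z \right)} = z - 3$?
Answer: $\frac{75520439}{467} \approx 1.6171 \cdot 10^{5}$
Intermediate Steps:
$a{\left(z \right)} = -3 + z$ ($a{\left(z \right)} = z - 3 = -3 + z$)
$J = -5$ ($J = -3 - 2 = -5$)
$w = -112$ ($w = -5 - 107 = -112$)
$K{\left(n \right)} = - \frac{1}{467}$ ($K{\left(n \right)} = \frac{1}{-355 - 112} = \frac{1}{-467} = - \frac{1}{467}$)
$- (\left(K{\left(20 \right)} - 317725\right) + 156011) = - (\left(- \frac{1}{467} - 317725\right) + 156011) = - (- \frac{148377576}{467} + 156011) = \left(-1\right) \left(- \frac{75520439}{467}\right) = \frac{75520439}{467}$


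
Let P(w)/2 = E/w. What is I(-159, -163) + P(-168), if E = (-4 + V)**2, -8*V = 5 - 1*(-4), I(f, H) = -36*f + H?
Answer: 29894255/5376 ≈ 5560.7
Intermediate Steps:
I(f, H) = H - 36*f
V = -9/8 (V = -(5 - 1*(-4))/8 = -(5 + 4)/8 = -1/8*9 = -9/8 ≈ -1.1250)
E = 1681/64 (E = (-4 - 9/8)**2 = (-41/8)**2 = 1681/64 ≈ 26.266)
P(w) = 1681/(32*w) (P(w) = 2*(1681/(64*w)) = 1681/(32*w))
I(-159, -163) + P(-168) = (-163 - 36*(-159)) + (1681/32)/(-168) = (-163 + 5724) + (1681/32)*(-1/168) = 5561 - 1681/5376 = 29894255/5376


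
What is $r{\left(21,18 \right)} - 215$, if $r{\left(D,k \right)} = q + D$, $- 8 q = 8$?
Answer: $-195$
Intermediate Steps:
$q = -1$ ($q = \left(- \frac{1}{8}\right) 8 = -1$)
$r{\left(D,k \right)} = -1 + D$
$r{\left(21,18 \right)} - 215 = \left(-1 + 21\right) - 215 = 20 - 215 = -195$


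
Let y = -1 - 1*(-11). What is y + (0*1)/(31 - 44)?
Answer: 10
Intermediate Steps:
y = 10 (y = -1 + 11 = 10)
y + (0*1)/(31 - 44) = 10 + (0*1)/(31 - 44) = 10 + 0/(-13) = 10 - 1/13*0 = 10 + 0 = 10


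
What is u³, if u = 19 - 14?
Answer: 125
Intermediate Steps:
u = 5
u³ = 5³ = 125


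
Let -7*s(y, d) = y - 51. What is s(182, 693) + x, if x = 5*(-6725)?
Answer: -235506/7 ≈ -33644.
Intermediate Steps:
s(y, d) = 51/7 - y/7 (s(y, d) = -(y - 51)/7 = -(-51 + y)/7 = 51/7 - y/7)
x = -33625
s(182, 693) + x = (51/7 - ⅐*182) - 33625 = (51/7 - 26) - 33625 = -131/7 - 33625 = -235506/7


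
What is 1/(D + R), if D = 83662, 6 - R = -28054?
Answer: 1/111722 ≈ 8.9508e-6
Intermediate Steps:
R = 28060 (R = 6 - 1*(-28054) = 6 + 28054 = 28060)
1/(D + R) = 1/(83662 + 28060) = 1/111722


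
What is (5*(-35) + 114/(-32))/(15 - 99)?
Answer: 2857/1344 ≈ 2.1257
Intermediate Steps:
(5*(-35) + 114/(-32))/(15 - 99) = (-175 + 114*(-1/32))/(-84) = -(-175 - 57/16)/84 = -1/84*(-2857/16) = 2857/1344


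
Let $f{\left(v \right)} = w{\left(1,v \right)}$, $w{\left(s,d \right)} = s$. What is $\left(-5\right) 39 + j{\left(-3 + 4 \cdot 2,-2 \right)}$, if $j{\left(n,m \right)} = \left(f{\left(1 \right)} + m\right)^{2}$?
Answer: $-194$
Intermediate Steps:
$f{\left(v \right)} = 1$
$j{\left(n,m \right)} = \left(1 + m\right)^{2}$
$\left(-5\right) 39 + j{\left(-3 + 4 \cdot 2,-2 \right)} = \left(-5\right) 39 + \left(1 - 2\right)^{2} = -195 + \left(-1\right)^{2} = -195 + 1 = -194$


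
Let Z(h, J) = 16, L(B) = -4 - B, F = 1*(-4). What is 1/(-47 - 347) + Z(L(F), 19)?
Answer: 6303/394 ≈ 15.997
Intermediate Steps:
F = -4
1/(-47 - 347) + Z(L(F), 19) = 1/(-47 - 347) + 16 = 1/(-394) + 16 = -1/394 + 16 = 6303/394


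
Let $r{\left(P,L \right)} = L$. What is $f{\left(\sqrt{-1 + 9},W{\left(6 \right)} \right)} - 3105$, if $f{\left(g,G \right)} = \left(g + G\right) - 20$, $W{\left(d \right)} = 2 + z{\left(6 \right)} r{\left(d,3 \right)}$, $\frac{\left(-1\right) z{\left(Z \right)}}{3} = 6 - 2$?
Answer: $-3159 + 2 \sqrt{2} \approx -3156.2$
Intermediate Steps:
$z{\left(Z \right)} = -12$ ($z{\left(Z \right)} = - 3 \left(6 - 2\right) = \left(-3\right) 4 = -12$)
$W{\left(d \right)} = -34$ ($W{\left(d \right)} = 2 - 36 = -34$)
$f{\left(g,G \right)} = -20 + G + g$ ($f{\left(g,G \right)} = \left(G + g\right) - 20 = -20 + G + g$)
$f{\left(\sqrt{-1 + 9},W{\left(6 \right)} \right)} - 3105 = \left(-20 - 34 + \sqrt{-1 + 9}\right) - 3105 = \left(-20 - 34 + \sqrt{8}\right) - 3105 = \left(-20 - 34 + 2 \sqrt{2}\right) - 3105 = \left(-54 + 2 \sqrt{2}\right) - 3105 = -3159 + 2 \sqrt{2}$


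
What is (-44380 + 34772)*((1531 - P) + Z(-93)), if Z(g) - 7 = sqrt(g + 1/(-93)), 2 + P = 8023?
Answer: 62288664 - 48040*I*sqrt(32178)/93 ≈ 6.2289e+7 - 92662.0*I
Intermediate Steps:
P = 8021 (P = -2 + 8023 = 8021)
Z(g) = 7 + sqrt(-1/93 + g) (Z(g) = 7 + sqrt(g + 1/(-93)) = 7 + sqrt(g - 1/93) = 7 + sqrt(-1/93 + g))
(-44380 + 34772)*((1531 - P) + Z(-93)) = (-44380 + 34772)*((1531 - 1*8021) + (7 + sqrt(-93 + 8649*(-93))/93)) = -9608*((1531 - 8021) + (7 + sqrt(-93 - 804357)/93)) = -9608*(-6490 + (7 + sqrt(-804450)/93)) = -9608*(-6490 + (7 + (5*I*sqrt(32178))/93)) = -9608*(-6490 + (7 + 5*I*sqrt(32178)/93)) = -9608*(-6483 + 5*I*sqrt(32178)/93) = 62288664 - 48040*I*sqrt(32178)/93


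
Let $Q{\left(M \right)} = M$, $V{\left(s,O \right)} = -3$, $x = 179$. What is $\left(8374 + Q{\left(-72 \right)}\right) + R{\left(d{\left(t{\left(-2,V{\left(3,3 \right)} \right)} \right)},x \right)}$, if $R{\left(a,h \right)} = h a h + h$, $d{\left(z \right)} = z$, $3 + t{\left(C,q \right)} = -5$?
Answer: $-247847$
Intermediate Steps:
$t{\left(C,q \right)} = -8$ ($t{\left(C,q \right)} = -3 - 5 = -8$)
$R{\left(a,h \right)} = h + a h^{2}$ ($R{\left(a,h \right)} = a h h + h = a h^{2} + h = h + a h^{2}$)
$\left(8374 + Q{\left(-72 \right)}\right) + R{\left(d{\left(t{\left(-2,V{\left(3,3 \right)} \right)} \right)},x \right)} = \left(8374 - 72\right) + 179 \left(1 - 1432\right) = 8302 + 179 \left(1 - 1432\right) = 8302 + 179 \left(-1431\right) = 8302 - 256149 = -247847$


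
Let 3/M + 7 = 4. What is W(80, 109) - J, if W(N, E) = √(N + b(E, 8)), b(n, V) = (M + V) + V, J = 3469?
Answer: -3469 + √95 ≈ -3459.3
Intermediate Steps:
M = -1 (M = 3/(-7 + 4) = 3/(-3) = 3*(-⅓) = -1)
b(n, V) = -1 + 2*V (b(n, V) = (-1 + V) + V = -1 + 2*V)
W(N, E) = √(15 + N) (W(N, E) = √(N + (-1 + 2*8)) = √(N + (-1 + 16)) = √(N + 15) = √(15 + N))
W(80, 109) - J = √(15 + 80) - 1*3469 = √95 - 3469 = -3469 + √95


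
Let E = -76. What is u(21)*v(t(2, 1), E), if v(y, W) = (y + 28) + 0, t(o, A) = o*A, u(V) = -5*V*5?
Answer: -15750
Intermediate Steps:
u(V) = -25*V
t(o, A) = A*o
v(y, W) = 28 + y (v(y, W) = (28 + y) + 0 = 28 + y)
u(21)*v(t(2, 1), E) = (-25*21)*(28 + 1*2) = -525*(28 + 2) = -525*30 = -15750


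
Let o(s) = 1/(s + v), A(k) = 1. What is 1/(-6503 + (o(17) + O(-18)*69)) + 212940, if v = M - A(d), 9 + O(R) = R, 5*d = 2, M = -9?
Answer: 12469979333/58561 ≈ 2.1294e+5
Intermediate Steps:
d = ⅖ (d = (⅕)*2 = ⅖ ≈ 0.40000)
O(R) = -9 + R
v = -10 (v = -9 - 1*1 = -9 - 1 = -10)
o(s) = 1/(-10 + s) (o(s) = 1/(s - 10) = 1/(-10 + s))
1/(-6503 + (o(17) + O(-18)*69)) + 212940 = 1/(-6503 + (1/(-10 + 17) + (-9 - 18)*69)) + 212940 = 1/(-6503 + (1/7 - 27*69)) + 212940 = 1/(-6503 + (⅐ - 1863)) + 212940 = 1/(-6503 - 13040/7) + 212940 = 1/(-58561/7) + 212940 = -7/58561 + 212940 = 12469979333/58561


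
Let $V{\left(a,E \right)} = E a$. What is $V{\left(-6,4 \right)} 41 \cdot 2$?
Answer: $-1968$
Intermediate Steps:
$V{\left(-6,4 \right)} 41 \cdot 2 = 4 \left(-6\right) 41 \cdot 2 = \left(-24\right) 41 \cdot 2 = \left(-984\right) 2 = -1968$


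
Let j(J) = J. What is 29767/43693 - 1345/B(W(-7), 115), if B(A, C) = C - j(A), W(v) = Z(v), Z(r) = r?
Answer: -55135511/5330546 ≈ -10.343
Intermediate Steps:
W(v) = v
B(A, C) = C - A
29767/43693 - 1345/B(W(-7), 115) = 29767/43693 - 1345/(115 - 1*(-7)) = 29767*(1/43693) - 1345/(115 + 7) = 29767/43693 - 1345/122 = -55135511/5330546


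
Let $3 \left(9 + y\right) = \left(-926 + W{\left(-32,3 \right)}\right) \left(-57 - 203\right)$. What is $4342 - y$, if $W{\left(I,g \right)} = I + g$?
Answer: $- \frac{235247}{3} \approx -78416.0$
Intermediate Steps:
$y = \frac{248273}{3}$ ($y = -9 + \frac{\left(-926 + \left(-32 + 3\right)\right) \left(-57 - 203\right)}{3} = -9 + \frac{\left(-926 - 29\right) \left(-260\right)}{3} = -9 + \frac{\left(-955\right) \left(-260\right)}{3} = -9 + \frac{1}{3} \cdot 248300 = -9 + \frac{248300}{3} = \frac{248273}{3} \approx 82758.0$)
$4342 - y = 4342 - \frac{248273}{3} = - \frac{235247}{3}$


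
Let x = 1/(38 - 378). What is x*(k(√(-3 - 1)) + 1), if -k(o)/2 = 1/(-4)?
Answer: -3/680 ≈ -0.0044118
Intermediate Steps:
x = -1/340 (x = 1/(-340) = -1/340 ≈ -0.0029412)
k(o) = ½ (k(o) = -2/(-4) = -2*(-¼) = ½)
x*(k(√(-3 - 1)) + 1) = -(½ + 1)/340 = -1/340*3/2 = -3/680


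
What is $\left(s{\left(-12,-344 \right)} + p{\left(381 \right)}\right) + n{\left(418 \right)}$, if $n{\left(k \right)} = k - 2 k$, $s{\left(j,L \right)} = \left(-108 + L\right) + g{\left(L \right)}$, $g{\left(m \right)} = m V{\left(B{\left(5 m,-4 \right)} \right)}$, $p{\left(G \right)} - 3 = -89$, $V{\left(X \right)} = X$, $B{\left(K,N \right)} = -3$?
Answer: $76$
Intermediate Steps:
$p{\left(G \right)} = -86$ ($p{\left(G \right)} = 3 - 89 = -86$)
$g{\left(m \right)} = - 3 m$ ($g{\left(m \right)} = m \left(-3\right) = - 3 m$)
$s{\left(j,L \right)} = -108 - 2 L$ ($s{\left(j,L \right)} = \left(-108 + L\right) - 3 L = -108 - 2 L$)
$n{\left(k \right)} = - k$
$\left(s{\left(-12,-344 \right)} + p{\left(381 \right)}\right) + n{\left(418 \right)} = \left(\left(-108 - -688\right) - 86\right) - 418 = \left(\left(-108 + 688\right) - 86\right) - 418 = \left(580 - 86\right) - 418 = 494 - 418 = 76$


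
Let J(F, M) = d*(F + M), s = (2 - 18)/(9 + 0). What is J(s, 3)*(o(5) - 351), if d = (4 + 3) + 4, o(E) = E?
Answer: -41866/9 ≈ -4651.8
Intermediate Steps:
d = 11 (d = 7 + 4 = 11)
s = -16/9 ≈ -1.7778
J(F, M) = 11*F + 11*M (J(F, M) = 11*(F + M) = 11*F + 11*M)
J(s, 3)*(o(5) - 351) = (11*(-16/9) + 11*3)*(5 - 351) = (-176/9 + 33)*(-346) = (121/9)*(-346) = -41866/9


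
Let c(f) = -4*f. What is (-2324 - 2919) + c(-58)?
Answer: -5011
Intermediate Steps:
(-2324 - 2919) + c(-58) = (-2324 - 2919) - 4*(-58) = -5243 + 232 = -5011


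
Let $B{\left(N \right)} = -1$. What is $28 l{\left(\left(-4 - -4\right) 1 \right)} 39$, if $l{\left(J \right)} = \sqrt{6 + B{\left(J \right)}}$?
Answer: $1092 \sqrt{5} \approx 2441.8$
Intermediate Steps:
$l{\left(J \right)} = \sqrt{5}$ ($l{\left(J \right)} = \sqrt{6 - 1} = \sqrt{5}$)
$28 l{\left(\left(-4 - -4\right) 1 \right)} 39 = 28 \sqrt{5} \cdot 39 = 1092 \sqrt{5}$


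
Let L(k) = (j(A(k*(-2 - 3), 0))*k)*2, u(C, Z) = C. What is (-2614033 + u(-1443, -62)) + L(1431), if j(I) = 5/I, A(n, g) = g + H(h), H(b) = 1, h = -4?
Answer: -2601166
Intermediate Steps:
A(n, g) = 1 + g (A(n, g) = g + 1 = 1 + g)
L(k) = 10*k (L(k) = ((5/(1 + 0))*k)*2 = ((5/1)*k)*2 = ((5*1)*k)*2 = (5*k)*2 = 10*k)
(-2614033 + u(-1443, -62)) + L(1431) = (-2614033 - 1443) + 10*1431 = -2615476 + 14310 = -2601166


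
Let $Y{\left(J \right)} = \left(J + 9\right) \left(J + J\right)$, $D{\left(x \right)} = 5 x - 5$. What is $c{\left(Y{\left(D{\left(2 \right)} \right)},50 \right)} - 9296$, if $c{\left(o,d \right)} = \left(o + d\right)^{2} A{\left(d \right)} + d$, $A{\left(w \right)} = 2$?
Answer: $62954$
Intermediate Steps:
$D{\left(x \right)} = -5 + 5 x$
$Y{\left(J \right)} = 2 J \left(9 + J\right)$ ($Y{\left(J \right)} = \left(9 + J\right) 2 J = 2 J \left(9 + J\right)$)
$c{\left(o,d \right)} = d + 2 \left(d + o\right)^{2}$ ($c{\left(o,d \right)} = \left(o + d\right)^{2} \cdot 2 + d = \left(d + o\right)^{2} \cdot 2 + d = 2 \left(d + o\right)^{2} + d = d + 2 \left(d + o\right)^{2}$)
$c{\left(Y{\left(D{\left(2 \right)} \right)},50 \right)} - 9296 = \left(50 + 2 \left(50 + 2 \left(-5 + 5 \cdot 2\right) \left(9 + \left(-5 + 5 \cdot 2\right)\right)\right)^{2}\right) - 9296 = \left(50 + 2 \left(50 + 2 \left(-5 + 10\right) \left(9 + \left(-5 + 10\right)\right)\right)^{2}\right) - 9296 = \left(50 + 2 \left(50 + 2 \cdot 5 \left(9 + 5\right)\right)^{2}\right) - 9296 = \left(50 + 2 \left(50 + 2 \cdot 5 \cdot 14\right)^{2}\right) - 9296 = \left(50 + 2 \left(50 + 140\right)^{2}\right) - 9296 = \left(50 + 2 \cdot 190^{2}\right) - 9296 = \left(50 + 2 \cdot 36100\right) - 9296 = \left(50 + 72200\right) - 9296 = 72250 - 9296 = 62954$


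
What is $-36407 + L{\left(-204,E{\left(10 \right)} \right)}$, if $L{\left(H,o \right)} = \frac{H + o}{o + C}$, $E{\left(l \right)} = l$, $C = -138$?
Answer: $- \frac{2329951}{64} \approx -36406.0$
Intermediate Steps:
$L{\left(H,o \right)} = \frac{H + o}{-138 + o}$ ($L{\left(H,o \right)} = \frac{H + o}{o - 138} = \frac{H + o}{-138 + o}$)
$-36407 + L{\left(-204,E{\left(10 \right)} \right)} = -36407 + \frac{-204 + 10}{-138 + 10} = -36407 + \frac{1}{-128} \left(-194\right) = -36407 - - \frac{97}{64} = -36407 + \frac{97}{64} = - \frac{2329951}{64}$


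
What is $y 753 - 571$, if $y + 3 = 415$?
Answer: $309665$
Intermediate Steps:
$y = 412$ ($y = -3 + 415 = 412$)
$y 753 - 571 = 412 \cdot 753 - 571 = 310236 - 571 = 309665$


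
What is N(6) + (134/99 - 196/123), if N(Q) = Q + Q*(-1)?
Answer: -974/4059 ≈ -0.23996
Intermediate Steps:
N(Q) = 0 (N(Q) = Q - Q = 0)
N(6) + (134/99 - 196/123) = 0 + (134/99 - 196/123) = 0 - 974/4059 = -974/4059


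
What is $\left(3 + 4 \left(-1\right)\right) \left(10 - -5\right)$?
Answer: $-15$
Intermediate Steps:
$\left(3 + 4 \left(-1\right)\right) \left(10 - -5\right) = \left(3 - 4\right) \left(10 + 5\right) = \left(-1\right) 15 = -15$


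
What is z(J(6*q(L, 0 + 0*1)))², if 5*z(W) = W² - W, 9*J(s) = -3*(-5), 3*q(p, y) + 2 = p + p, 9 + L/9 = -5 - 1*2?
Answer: 4/81 ≈ 0.049383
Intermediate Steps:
L = -144 (L = -81 + 9*(-5 - 1*2) = -81 + 9*(-5 - 2) = -81 + 9*(-7) = -81 - 63 = -144)
q(p, y) = -⅔ + 2*p/3 (q(p, y) = -⅔ + (p + p)/3 = -⅔ + (2*p)/3 = -⅔ + 2*p/3)
J(s) = 5/3 (J(s) = (-3*(-5))/9 = (⅑)*15 = 5/3)
z(W) = -W/5 + W²/5 (z(W) = (W² - W)/5 = -W/5 + W²/5)
z(J(6*q(L, 0 + 0*1)))² = ((⅕)*(5/3)*(-1 + 5/3))² = ((⅕)*(5/3)*(⅔))² = (2/9)² = 4/81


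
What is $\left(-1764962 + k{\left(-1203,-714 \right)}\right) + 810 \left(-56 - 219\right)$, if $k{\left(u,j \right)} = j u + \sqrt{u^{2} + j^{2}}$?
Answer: $-1128770 + 3 \sqrt{217445} \approx -1.1274 \cdot 10^{6}$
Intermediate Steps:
$k{\left(u,j \right)} = \sqrt{j^{2} + u^{2}} + j u$ ($k{\left(u,j \right)} = j u + \sqrt{j^{2} + u^{2}} = \sqrt{j^{2} + u^{2}} + j u$)
$\left(-1764962 + k{\left(-1203,-714 \right)}\right) + 810 \left(-56 - 219\right) = \left(-1764962 + \left(\sqrt{\left(-714\right)^{2} + \left(-1203\right)^{2}} - -858942\right)\right) + 810 \left(-56 - 219\right) = \left(-1764962 + \left(\sqrt{509796 + 1447209} + 858942\right)\right) + 810 \left(-275\right) = \left(-1764962 + \left(\sqrt{1957005} + 858942\right)\right) - 222750 = \left(-1764962 + \left(3 \sqrt{217445} + 858942\right)\right) - 222750 = \left(-1764962 + \left(858942 + 3 \sqrt{217445}\right)\right) - 222750 = \left(-906020 + 3 \sqrt{217445}\right) - 222750 = -1128770 + 3 \sqrt{217445}$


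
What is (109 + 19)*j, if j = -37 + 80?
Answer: 5504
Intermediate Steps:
j = 43
(109 + 19)*j = (109 + 19)*43 = 128*43 = 5504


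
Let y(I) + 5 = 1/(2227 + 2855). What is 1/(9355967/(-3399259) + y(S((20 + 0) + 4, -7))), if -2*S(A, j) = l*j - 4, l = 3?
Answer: -17275034238/133918796225 ≈ -0.12900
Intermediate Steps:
S(A, j) = 2 - 3*j/2 (S(A, j) = -(3*j - 4)/2 = -(-4 + 3*j)/2 = 2 - 3*j/2)
y(I) = -25409/5082 (y(I) = -5 + 1/(2227 + 2855) = -5 + 1/5082 = -25409/5082)
1/(9355967/(-3399259) + y(S((20 + 0) + 4, -7))) = 1/(9355967/(-3399259) - 25409/5082) = 1/(9355967*(-1/3399259) - 25409/5082) = 1/(-9355967/3399259 - 25409/5082) = 1/(-133918796225/17275034238) = -17275034238/133918796225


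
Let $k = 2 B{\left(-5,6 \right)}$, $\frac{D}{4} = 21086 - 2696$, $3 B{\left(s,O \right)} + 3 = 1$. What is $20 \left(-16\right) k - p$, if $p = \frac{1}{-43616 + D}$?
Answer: $\frac{38328317}{89832} \approx 426.67$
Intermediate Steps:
$B{\left(s,O \right)} = - \frac{2}{3}$ ($B{\left(s,O \right)} = -1 + \frac{1}{3} \cdot 1 = -1 + \frac{1}{3} = - \frac{2}{3}$)
$D = 73560$ ($D = 4 \left(21086 - 2696\right) = 4 \cdot 18390 = 73560$)
$k = - \frac{4}{3}$ ($k = 2 \left(- \frac{2}{3}\right) = - \frac{4}{3} \approx -1.3333$)
$p = \frac{1}{29944}$ ($p = \frac{1}{-43616 + 73560} = \frac{1}{29944} \approx 3.3396 \cdot 10^{-5}$)
$20 \left(-16\right) k - p = 20 \left(-16\right) \left(- \frac{4}{3}\right) - \frac{1}{29944} = \left(-320\right) \left(- \frac{4}{3}\right) - \frac{1}{29944} = \frac{1280}{3} - \frac{1}{29944} = \frac{38328317}{89832}$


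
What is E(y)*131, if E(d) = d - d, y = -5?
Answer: 0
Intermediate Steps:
E(d) = 0
E(y)*131 = 0*131 = 0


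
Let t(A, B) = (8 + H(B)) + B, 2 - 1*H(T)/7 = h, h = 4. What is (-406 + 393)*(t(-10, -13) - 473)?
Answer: 6396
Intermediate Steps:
H(T) = -14 (H(T) = 14 - 7*4 = 14 - 28 = -14)
t(A, B) = -6 + B (t(A, B) = (8 - 14) + B = -6 + B)
(-406 + 393)*(t(-10, -13) - 473) = (-406 + 393)*((-6 - 13) - 473) = -13*(-19 - 473) = -13*(-492) = 6396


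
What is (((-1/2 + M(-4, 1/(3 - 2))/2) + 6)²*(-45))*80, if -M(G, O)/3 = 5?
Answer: -14400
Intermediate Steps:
M(G, O) = -15 (M(G, O) = -3*5 = -15)
(((-1/2 + M(-4, 1/(3 - 2))/2) + 6)²*(-45))*80 = (((-1/2 - 15/2) + 6)²*(-45))*80 = (((-1*½ - 15*½) + 6)²*(-45))*80 = (((-½ - 15/2) + 6)²*(-45))*80 = ((-8 + 6)²*(-45))*80 = ((-2)²*(-45))*80 = (4*(-45))*80 = -180*80 = -14400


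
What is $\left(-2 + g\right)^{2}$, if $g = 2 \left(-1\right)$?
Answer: $16$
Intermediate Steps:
$g = -2$
$\left(-2 + g\right)^{2} = \left(-2 - 2\right)^{2} = \left(-4\right)^{2} = 16$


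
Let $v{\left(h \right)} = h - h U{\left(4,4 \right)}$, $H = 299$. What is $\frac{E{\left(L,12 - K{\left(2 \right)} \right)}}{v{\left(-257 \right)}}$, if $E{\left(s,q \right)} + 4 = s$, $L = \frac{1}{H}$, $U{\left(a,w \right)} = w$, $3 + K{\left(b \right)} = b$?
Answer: $- \frac{1195}{230529} \approx -0.0051837$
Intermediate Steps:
$K{\left(b \right)} = -3 + b$
$L = \frac{1}{299} \approx 0.0033445$
$E{\left(s,q \right)} = -4 + s$
$v{\left(h \right)} = - 3 h$ ($v{\left(h \right)} = h - h 4 = h - 4 h = - 3 h$)
$\frac{E{\left(L,12 - K{\left(2 \right)} \right)}}{v{\left(-257 \right)}} = \frac{-4 + \frac{1}{299}}{\left(-3\right) \left(-257\right)} = - \frac{1195}{299 \cdot 771} = \left(- \frac{1195}{299}\right) \frac{1}{771} = - \frac{1195}{230529}$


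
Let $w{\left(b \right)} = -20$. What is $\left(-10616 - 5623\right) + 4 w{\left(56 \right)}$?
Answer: $-16319$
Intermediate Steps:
$\left(-10616 - 5623\right) + 4 w{\left(56 \right)} = \left(-10616 - 5623\right) + 4 \left(-20\right) = -16239 - 80 = -16319$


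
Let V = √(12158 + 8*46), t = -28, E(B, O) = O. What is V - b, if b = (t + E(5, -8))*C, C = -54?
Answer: -1944 + √12526 ≈ -1832.1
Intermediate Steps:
b = 1944 (b = (-28 - 8)*(-54) = -36*(-54) = 1944)
V = √12526 (V = √(12158 + 368) = √12526 ≈ 111.92)
V - b = √12526 - 1*1944 = √12526 - 1944 = -1944 + √12526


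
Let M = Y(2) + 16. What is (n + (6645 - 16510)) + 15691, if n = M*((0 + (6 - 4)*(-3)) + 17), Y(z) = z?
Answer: 6024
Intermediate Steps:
M = 18 (M = 2 + 16 = 18)
n = 198 (n = 18*((0 + (6 - 4)*(-3)) + 17) = 18*((0 + 2*(-3)) + 17) = 18*((0 - 6) + 17) = 18*(-6 + 17) = 18*11 = 198)
(n + (6645 - 16510)) + 15691 = (198 + (6645 - 16510)) + 15691 = (198 - 9865) + 15691 = -9667 + 15691 = 6024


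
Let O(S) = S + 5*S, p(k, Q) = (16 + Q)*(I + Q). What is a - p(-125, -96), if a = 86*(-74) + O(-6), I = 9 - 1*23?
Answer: -15200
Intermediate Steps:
I = -14 (I = 9 - 23 = -14)
p(k, Q) = (-14 + Q)*(16 + Q) (p(k, Q) = (16 + Q)*(-14 + Q) = (-14 + Q)*(16 + Q))
O(S) = 6*S
a = -6400 (a = 86*(-74) + 6*(-6) = -6364 - 36 = -6400)
a - p(-125, -96) = -6400 - (-224 + (-96)² + 2*(-96)) = -6400 - (-224 + 9216 - 192) = -6400 - 1*8800 = -6400 - 8800 = -15200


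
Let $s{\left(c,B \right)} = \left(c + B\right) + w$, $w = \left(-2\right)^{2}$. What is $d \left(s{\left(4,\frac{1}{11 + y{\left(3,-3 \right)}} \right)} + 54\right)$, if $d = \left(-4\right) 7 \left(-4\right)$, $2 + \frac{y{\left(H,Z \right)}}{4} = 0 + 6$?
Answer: $\frac{187600}{27} \approx 6948.1$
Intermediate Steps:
$y{\left(H,Z \right)} = 16$ ($y{\left(H,Z \right)} = -8 + 4 \left(0 + 6\right) = -8 + 4 \cdot 6 = -8 + 24 = 16$)
$w = 4$
$s{\left(c,B \right)} = 4 + B + c$ ($s{\left(c,B \right)} = \left(c + B\right) + 4 = \left(B + c\right) + 4 = 4 + B + c$)
$d = 112$ ($d = \left(-28\right) \left(-4\right) = 112$)
$d \left(s{\left(4,\frac{1}{11 + y{\left(3,-3 \right)}} \right)} + 54\right) = 112 \left(\left(4 + \frac{1}{11 + 16} + 4\right) + 54\right) = 112 \left(\left(4 + \frac{1}{27} + 4\right) + 54\right) = 112 \left(\frac{217}{27} + 54\right) = 112 \cdot \frac{1675}{27} = \frac{187600}{27}$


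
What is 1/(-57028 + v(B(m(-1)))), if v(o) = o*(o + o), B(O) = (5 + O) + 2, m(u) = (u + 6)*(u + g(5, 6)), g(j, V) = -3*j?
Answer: -1/46370 ≈ -2.1566e-5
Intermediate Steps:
m(u) = (-15 + u)*(6 + u) (m(u) = (u + 6)*(u - 3*5) = (6 + u)*(u - 15) = (6 + u)*(-15 + u) = (-15 + u)*(6 + u))
B(O) = 7 + O
v(o) = 2*o² (v(o) = o*(2*o) = 2*o²)
1/(-57028 + v(B(m(-1)))) = 1/(-57028 + 2*(7 + (-90 + (-1)² - 9*(-1)))²) = 1/(-57028 + 2*(7 + (-90 + 1 + 9))²) = 1/(-57028 + 2*(7 - 80)²) = 1/(-57028 + 2*(-73)²) = 1/(-57028 + 2*5329) = 1/(-57028 + 10658) = 1/(-46370) = -1/46370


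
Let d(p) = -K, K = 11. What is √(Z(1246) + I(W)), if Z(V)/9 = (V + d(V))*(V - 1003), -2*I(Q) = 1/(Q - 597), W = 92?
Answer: √2755233995510/1010 ≈ 1643.5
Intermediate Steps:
d(p) = -11 (d(p) = -1*11 = -11)
I(Q) = -1/(2*(-597 + Q)) (I(Q) = -1/(2*(Q - 597)) = -1/(2*(-597 + Q)))
Z(V) = 9*(-1003 + V)*(-11 + V) (Z(V) = 9*((V - 11)*(V - 1003)) = 9*((-11 + V)*(-1003 + V)) = 9*((-1003 + V)*(-11 + V)) = 9*(-1003 + V)*(-11 + V))
√(Z(1246) + I(W)) = √((99297 - 9126*1246 + 9*1246²) - 1/(-1194 + 2*92)) = √((99297 - 11370996 + 9*1552516) - 1/(-1194 + 184)) = √((99297 - 11370996 + 13972644) - 1/(-1010)) = √(2700945 - 1*(-1/1010)) = √(2700945 + 1/1010) = √(2727954451/1010) = √2755233995510/1010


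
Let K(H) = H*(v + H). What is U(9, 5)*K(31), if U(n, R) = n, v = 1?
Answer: 8928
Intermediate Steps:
K(H) = H*(1 + H)
U(9, 5)*K(31) = 9*(31*(1 + 31)) = 9*(31*32) = 9*992 = 8928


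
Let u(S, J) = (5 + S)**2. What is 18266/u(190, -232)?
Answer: 18266/38025 ≈ 0.48037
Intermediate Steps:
18266/u(190, -232) = 18266/((5 + 190)**2) = 18266/(195**2) = 18266/38025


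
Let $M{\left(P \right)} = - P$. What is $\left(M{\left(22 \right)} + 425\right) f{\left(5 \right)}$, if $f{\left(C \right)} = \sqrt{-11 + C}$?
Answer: $403 i \sqrt{6} \approx 987.14 i$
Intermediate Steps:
$\left(M{\left(22 \right)} + 425\right) f{\left(5 \right)} = \left(\left(-1\right) 22 + 425\right) \sqrt{-11 + 5} = \left(-22 + 425\right) \sqrt{-6} = 403 i \sqrt{6}$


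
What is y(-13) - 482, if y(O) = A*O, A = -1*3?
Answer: -443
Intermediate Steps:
A = -3
y(O) = -3*O
y(-13) - 482 = -3*(-13) - 482 = 39 - 482 = -443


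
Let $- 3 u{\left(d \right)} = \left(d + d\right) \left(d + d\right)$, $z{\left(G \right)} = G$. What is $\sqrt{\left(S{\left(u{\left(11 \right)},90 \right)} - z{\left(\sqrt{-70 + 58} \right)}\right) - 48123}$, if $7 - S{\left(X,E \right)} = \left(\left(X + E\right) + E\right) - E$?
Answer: $\frac{\sqrt{-432402 - 18 i \sqrt{3}}}{3} \approx 0.007902 - 219.19 i$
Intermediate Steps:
$u{\left(d \right)} = - \frac{4 d^{2}}{3}$ ($u{\left(d \right)} = - \frac{\left(d + d\right) \left(d + d\right)}{3} = - \frac{2 d 2 d}{3} = - \frac{4 d^{2}}{3}$)
$S{\left(X,E \right)} = 7 - E - X$ ($S{\left(X,E \right)} = 7 - \left(\left(\left(X + E\right) + E\right) - E\right) = 7 - \left(\left(\left(E + X\right) + E\right) - E\right) = 7 - \left(\left(X + 2 E\right) - E\right) = 7 - \left(E + X\right) = 7 - E - X$)
$\sqrt{\left(S{\left(u{\left(11 \right)},90 \right)} - z{\left(\sqrt{-70 + 58} \right)}\right) - 48123} = \sqrt{\left(\left(7 - 90 - - \frac{4 \cdot 11^{2}}{3}\right) - \sqrt{-70 + 58}\right) - 48123} = \sqrt{\left(\left(7 - 90 - \left(- \frac{4}{3}\right) 121\right) - \sqrt{-12}\right) - 48123} = \sqrt{\left(\left(7 - 90 - - \frac{484}{3}\right) - 2 i \sqrt{3}\right) - 48123} = \sqrt{\left(\left(7 - 90 + \frac{484}{3}\right) - 2 i \sqrt{3}\right) - 48123} = \sqrt{\left(\frac{235}{3} - 2 i \sqrt{3}\right) - 48123} = \sqrt{- \frac{144134}{3} - 2 i \sqrt{3}}$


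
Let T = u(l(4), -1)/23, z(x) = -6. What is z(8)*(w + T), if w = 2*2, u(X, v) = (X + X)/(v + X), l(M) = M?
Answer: -568/23 ≈ -24.696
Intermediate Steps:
u(X, v) = 2*X/(X + v) (u(X, v) = (2*X)/(X + v) = 2*X/(X + v))
T = 8/69 (T = (2*4/(4 - 1))/23 = (2*4/3)*(1/23) = (2*4*(⅓))*(1/23) = (8/3)*(1/23) = 8/69 ≈ 0.11594)
w = 4
z(8)*(w + T) = -6*(4 + 8/69) = -6*284/69 = -568/23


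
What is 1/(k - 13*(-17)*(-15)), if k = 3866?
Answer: 1/551 ≈ 0.0018149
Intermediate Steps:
1/(k - 13*(-17)*(-15)) = 1/(3866 - 13*(-17)*(-15)) = 1/(3866 + 221*(-15)) = 1/(3866 - 3315) = 1/551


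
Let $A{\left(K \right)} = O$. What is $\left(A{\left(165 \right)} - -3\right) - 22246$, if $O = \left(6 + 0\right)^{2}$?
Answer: $-22207$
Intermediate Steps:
$O = 36$ ($O = 6^{2} = 36$)
$A{\left(K \right)} = 36$
$\left(A{\left(165 \right)} - -3\right) - 22246 = \left(36 - -3\right) - 22246 = \left(36 + \left(67 - 64\right)\right) - 22246 = \left(36 + 3\right) - 22246 = 39 - 22246 = -22207$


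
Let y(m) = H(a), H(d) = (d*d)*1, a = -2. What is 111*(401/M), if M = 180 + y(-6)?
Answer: 44511/184 ≈ 241.91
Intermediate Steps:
H(d) = d**2 (H(d) = d**2*1 = d**2)
y(m) = 4 (y(m) = (-2)**2 = 4)
M = 184 (M = 180 + 4 = 184)
111*(401/M) = 111*(401/184) = 44511/184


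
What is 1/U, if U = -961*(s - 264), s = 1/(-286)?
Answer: 286/72560305 ≈ 3.9415e-6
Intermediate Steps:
s = -1/286 ≈ -0.0034965
U = 72560305/286 (U = -961*(-1/286 - 264) = -961*(-75505/286) = 72560305/286 ≈ 2.5371e+5)
1/U = 1/(72560305/286) = 286/72560305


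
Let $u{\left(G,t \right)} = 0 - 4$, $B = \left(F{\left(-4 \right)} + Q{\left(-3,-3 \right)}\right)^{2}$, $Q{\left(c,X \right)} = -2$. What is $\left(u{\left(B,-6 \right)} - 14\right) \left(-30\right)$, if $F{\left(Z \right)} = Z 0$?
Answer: $540$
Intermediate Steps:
$F{\left(Z \right)} = 0$
$B = 4$ ($B = \left(0 - 2\right)^{2} = \left(-2\right)^{2} = 4$)
$u{\left(G,t \right)} = -4$ ($u{\left(G,t \right)} = 0 - 4 = -4$)
$\left(u{\left(B,-6 \right)} - 14\right) \left(-30\right) = \left(-4 - 14\right) \left(-30\right) = \left(-18\right) \left(-30\right) = 540$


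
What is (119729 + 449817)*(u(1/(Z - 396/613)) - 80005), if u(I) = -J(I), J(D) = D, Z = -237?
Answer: -6637994710991512/145677 ≈ -4.5567e+10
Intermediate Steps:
u(I) = -I
(119729 + 449817)*(u(1/(Z - 396/613)) - 80005) = (119729 + 449817)*(-1/(-237 - 396/613) - 80005) = 569546*(-1/(-237 - 396*1/613) - 80005) = 569546*(-1/(-237 - 396/613) - 80005) = 569546*(-1/(-145677/613) - 80005) = 569546*(-1*(-613/145677) - 80005) = 569546*(613/145677 - 80005) = 569546*(-11654887772/145677) = -6637994710991512/145677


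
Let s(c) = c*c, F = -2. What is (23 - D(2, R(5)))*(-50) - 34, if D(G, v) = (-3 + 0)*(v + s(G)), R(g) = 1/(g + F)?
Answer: -1834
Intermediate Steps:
R(g) = 1/(-2 + g) (R(g) = 1/(g - 2) = 1/(-2 + g))
s(c) = c**2
D(G, v) = -3*v - 3*G**2 (D(G, v) = (-3 + 0)*(v + G**2) = -3*(v + G**2) = -3*v - 3*G**2)
(23 - D(2, R(5)))*(-50) - 34 = (23 - (-3/(-2 + 5) - 3*2**2))*(-50) - 34 = (23 - (-3/3 - 3*4))*(-50) - 34 = (23 - (-3*1/3 - 12))*(-50) - 34 = (23 - (-1 - 12))*(-50) - 34 = (23 - 1*(-13))*(-50) - 34 = (23 + 13)*(-50) - 34 = 36*(-50) - 34 = -1800 - 34 = -1834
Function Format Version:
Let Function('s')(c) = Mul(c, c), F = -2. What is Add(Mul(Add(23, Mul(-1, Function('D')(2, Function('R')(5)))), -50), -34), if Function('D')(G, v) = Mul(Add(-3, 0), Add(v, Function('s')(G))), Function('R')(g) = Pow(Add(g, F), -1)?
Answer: -1834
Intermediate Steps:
Function('R')(g) = Pow(Add(-2, g), -1) (Function('R')(g) = Pow(Add(g, -2), -1) = Pow(Add(-2, g), -1))
Function('s')(c) = Pow(c, 2)
Function('D')(G, v) = Add(Mul(-3, v), Mul(-3, Pow(G, 2))) (Function('D')(G, v) = Mul(Add(-3, 0), Add(v, Pow(G, 2))) = Mul(-3, Add(v, Pow(G, 2))) = Add(Mul(-3, v), Mul(-3, Pow(G, 2))))
Add(Mul(Add(23, Mul(-1, Function('D')(2, Function('R')(5)))), -50), -34) = Add(Mul(Add(23, Mul(-1, Add(Mul(-3, Pow(Add(-2, 5), -1)), Mul(-3, Pow(2, 2))))), -50), -34) = Add(Mul(Add(23, Mul(-1, Add(Mul(-3, Pow(3, -1)), Mul(-3, 4)))), -50), -34) = Add(Mul(Add(23, Mul(-1, Add(Mul(-3, Rational(1, 3)), -12))), -50), -34) = Add(Mul(Add(23, Mul(-1, Add(-1, -12))), -50), -34) = Add(Mul(Add(23, Mul(-1, -13)), -50), -34) = Add(Mul(Add(23, 13), -50), -34) = Add(Mul(36, -50), -34) = Add(-1800, -34) = -1834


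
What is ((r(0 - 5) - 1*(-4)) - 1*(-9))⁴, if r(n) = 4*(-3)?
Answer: 1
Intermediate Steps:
r(n) = -12
((r(0 - 5) - 1*(-4)) - 1*(-9))⁴ = ((-12 - 1*(-4)) - 1*(-9))⁴ = ((-12 + 4) + 9)⁴ = (-8 + 9)⁴ = 1⁴ = 1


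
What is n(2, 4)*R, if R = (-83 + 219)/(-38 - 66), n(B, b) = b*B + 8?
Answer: -272/13 ≈ -20.923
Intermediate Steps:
n(B, b) = 8 + B*b (n(B, b) = B*b + 8 = 8 + B*b)
R = -17/13 (R = 136/(-104) = 136*(-1/104) = -17/13 ≈ -1.3077)
n(2, 4)*R = (8 + 2*4)*(-17/13) = (8 + 8)*(-17/13) = 16*(-17/13) = -272/13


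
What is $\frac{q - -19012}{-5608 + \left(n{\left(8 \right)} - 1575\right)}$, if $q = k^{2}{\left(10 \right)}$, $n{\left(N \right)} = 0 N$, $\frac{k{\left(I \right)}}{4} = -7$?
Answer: $- \frac{19796}{7183} \approx -2.756$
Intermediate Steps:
$k{\left(I \right)} = -28$ ($k{\left(I \right)} = 4 \left(-7\right) = -28$)
$n{\left(N \right)} = 0$
$q = 784$ ($q = \left(-28\right)^{2} = 784$)
$\frac{q - -19012}{-5608 + \left(n{\left(8 \right)} - 1575\right)} = \frac{784 - -19012}{-5608 + \left(0 - 1575\right)} = \frac{784 + 19012}{-5608 + \left(0 - 1575\right)} = \frac{19796}{-5608 - 1575} = \frac{19796}{-7183} = 19796 \left(- \frac{1}{7183}\right) = - \frac{19796}{7183}$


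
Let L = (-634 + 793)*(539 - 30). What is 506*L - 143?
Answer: 40950943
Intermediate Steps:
L = 80931 (L = 159*509 = 80931)
506*L - 143 = 506*80931 - 143 = 40951086 - 143 = 40950943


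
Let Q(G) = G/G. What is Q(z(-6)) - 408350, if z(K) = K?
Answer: -408349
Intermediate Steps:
Q(G) = 1
Q(z(-6)) - 408350 = 1 - 408350 = -408349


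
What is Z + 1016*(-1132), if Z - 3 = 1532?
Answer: -1148577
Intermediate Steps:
Z = 1535 (Z = 3 + 1532 = 1535)
Z + 1016*(-1132) = 1535 + 1016*(-1132) = 1535 - 1150112 = -1148577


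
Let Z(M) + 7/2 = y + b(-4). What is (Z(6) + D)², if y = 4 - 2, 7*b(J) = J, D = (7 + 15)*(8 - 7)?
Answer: 77841/196 ≈ 397.15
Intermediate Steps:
D = 22 (D = 22*1 = 22)
b(J) = J/7
y = 2
Z(M) = -29/14 (Z(M) = -7/2 + (2 + (⅐)*(-4)) = -7/2 + (2 - 4/7) = -7/2 + 10/7 = -29/14)
(Z(6) + D)² = (-29/14 + 22)² = (279/14)² = 77841/196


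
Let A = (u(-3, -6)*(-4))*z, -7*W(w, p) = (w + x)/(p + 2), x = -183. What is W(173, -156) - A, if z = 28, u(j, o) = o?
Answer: -362213/539 ≈ -672.01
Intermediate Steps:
W(w, p) = -(-183 + w)/(7*(2 + p)) (W(w, p) = -(w - 183)/(7*(p + 2)) = -(-183 + w)/(7*(2 + p)))
A = 672 (A = -6*(-4)*28 = 24*28 = 672)
W(173, -156) - A = (183 - 1*173)/(7*(2 - 156)) - 1*672 = (1/7)*(183 - 173)/(-154) - 672 = (1/7)*(-1/154)*10 - 672 = -5/539 - 672 = -362213/539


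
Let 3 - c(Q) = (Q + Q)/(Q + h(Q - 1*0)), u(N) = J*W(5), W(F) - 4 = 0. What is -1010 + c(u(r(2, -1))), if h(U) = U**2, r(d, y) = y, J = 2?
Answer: -9065/9 ≈ -1007.2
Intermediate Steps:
W(F) = 4 (W(F) = 4 + 0 = 4)
u(N) = 8 (u(N) = 2*4 = 8)
c(Q) = 3 - 2*Q/(Q + Q**2) (c(Q) = 3 - (Q + Q)/(Q + (Q - 1*0)**2) = 3 - 2*Q/(Q + (Q + 0)**2) = 3 - 2*Q/(Q + Q**2))
-1010 + c(u(r(2, -1))) = -1010 + (1 + 3*8)/(1 + 8) = -1010 + (1 + 24)/9 = -1010 + (1/9)*25 = -1010 + 25/9 = -9065/9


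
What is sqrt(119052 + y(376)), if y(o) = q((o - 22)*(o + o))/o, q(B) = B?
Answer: 4*sqrt(7485) ≈ 346.06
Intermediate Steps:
y(o) = -44 + 2*o (y(o) = ((o - 22)*(o + o))/o = ((-22 + o)*(2*o))/o = (2*o*(-22 + o))/o = -44 + 2*o)
sqrt(119052 + y(376)) = sqrt(119052 + (-44 + 2*376)) = sqrt(119052 + (-44 + 752)) = sqrt(119052 + 708) = sqrt(119760) = 4*sqrt(7485)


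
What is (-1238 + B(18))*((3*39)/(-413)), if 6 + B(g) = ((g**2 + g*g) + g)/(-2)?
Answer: 184509/413 ≈ 446.75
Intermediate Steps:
B(g) = -6 - g**2 - g/2 (B(g) = -6 + ((g**2 + g*g) + g)/(-2) = -6 + ((g**2 + g**2) + g)*(-1/2) = -6 + (2*g**2 + g)*(-1/2) = -6 + (g + 2*g**2)*(-1/2) = -6 + (-g**2 - g/2) = -6 - g**2 - g/2)
(-1238 + B(18))*((3*39)/(-413)) = (-1238 + (-6 - 1*18**2 - 1/2*18))*((3*39)/(-413)) = (-1238 + (-6 - 1*324 - 9))*(117*(-1/413)) = (-1238 + (-6 - 324 - 9))*(-117/413) = (-1238 - 339)*(-117/413) = -1577*(-117/413) = 184509/413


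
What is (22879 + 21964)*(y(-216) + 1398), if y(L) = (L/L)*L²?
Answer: 2154885522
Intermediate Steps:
y(L) = L² (y(L) = 1*L² = L²)
(22879 + 21964)*(y(-216) + 1398) = (22879 + 21964)*((-216)² + 1398) = 44843*(46656 + 1398) = 44843*48054 = 2154885522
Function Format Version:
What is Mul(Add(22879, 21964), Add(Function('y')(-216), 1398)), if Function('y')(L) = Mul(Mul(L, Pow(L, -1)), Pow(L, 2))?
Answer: 2154885522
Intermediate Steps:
Function('y')(L) = Pow(L, 2) (Function('y')(L) = Mul(1, Pow(L, 2)) = Pow(L, 2))
Mul(Add(22879, 21964), Add(Function('y')(-216), 1398)) = Mul(Add(22879, 21964), Add(Pow(-216, 2), 1398)) = Mul(44843, Add(46656, 1398)) = Mul(44843, 48054) = 2154885522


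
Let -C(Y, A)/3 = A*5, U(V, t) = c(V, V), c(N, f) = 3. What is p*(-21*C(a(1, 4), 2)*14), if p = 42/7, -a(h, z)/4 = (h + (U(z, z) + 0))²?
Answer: 52920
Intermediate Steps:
U(V, t) = 3
a(h, z) = -4*(3 + h)² (a(h, z) = -4*(h + (3 + 0))² = -4*(h + 3)² = -4*(3 + h)²)
C(Y, A) = -15*A (C(Y, A) = -3*A*5 = -15*A)
p = 6 (p = 42*(⅐) = 6)
p*(-21*C(a(1, 4), 2)*14) = 6*(-(-315)*2*14) = 6*(-21*(-30)*14) = 6*(630*14) = 6*8820 = 52920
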